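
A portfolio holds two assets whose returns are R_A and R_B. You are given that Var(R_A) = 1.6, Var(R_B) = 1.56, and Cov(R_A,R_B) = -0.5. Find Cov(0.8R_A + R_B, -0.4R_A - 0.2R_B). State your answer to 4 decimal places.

Cov(0.8R_A + R_B, -0.4R_A - 0.2R_B) = (0.8)(-0.4)Var(R_A) + (1)(-0.2)Var(R_B) + [(0.8)(-0.2) + (1)(-0.4)]Cov(R_A,R_B)
= -0.32·1.6 + -0.2·1.56 + -0.56·-0.5 = -0.544

-0.5440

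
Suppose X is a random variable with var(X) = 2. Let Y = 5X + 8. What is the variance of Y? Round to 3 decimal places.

var(5X + 8) = (5)²·var(X) = 25·2 = 50

50.000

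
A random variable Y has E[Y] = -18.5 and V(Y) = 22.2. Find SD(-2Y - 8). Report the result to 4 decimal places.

V(-2Y - 8) = (-2)²·22.2 = 88.8
SD(-2Y - 8) = √88.8 ≈ 9.4234

9.4234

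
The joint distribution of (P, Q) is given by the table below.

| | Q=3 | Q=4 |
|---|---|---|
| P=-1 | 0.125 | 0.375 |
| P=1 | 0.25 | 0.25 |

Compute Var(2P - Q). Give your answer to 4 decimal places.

4.7344

E[P] = 0,  E[Q] = 3.625,  E[PQ] = -0.125
Var(P) = 1 − (0)² = 1;  Var(Q) = 13.375 − (3.625)² = 0.234375
Cov(P,Q) = -0.125 − (0)(3.625) = -0.125
Var(2P - Q) = (2)²·1 + (-1)²·0.234375 + 2·(2)·(-1)·-0.125 = 4.734375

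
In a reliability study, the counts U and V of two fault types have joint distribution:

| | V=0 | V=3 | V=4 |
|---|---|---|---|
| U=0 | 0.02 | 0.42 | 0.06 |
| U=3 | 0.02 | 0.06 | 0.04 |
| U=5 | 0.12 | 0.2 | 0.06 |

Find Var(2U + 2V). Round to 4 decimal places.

21.1856

E[U] = 2.26,  E[V] = 2.68,  E[UV] = 5.22
Var(U) = 10.58 − (2.26)² = 5.4724;  Var(V) = 8.68 − (2.68)² = 1.4976
Cov(U,V) = 5.22 − (2.26)(2.68) = -0.8368
Var(2U + 2V) = (2)²·5.4724 + (2)²·1.4976 + 2·(2)·(2)·-0.8368 = 21.1856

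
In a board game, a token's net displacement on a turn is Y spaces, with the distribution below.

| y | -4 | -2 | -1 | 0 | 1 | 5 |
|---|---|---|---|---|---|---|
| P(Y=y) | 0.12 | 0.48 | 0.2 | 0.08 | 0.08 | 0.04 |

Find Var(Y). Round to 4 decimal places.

3.2704

E[Y] = (-4)(0.12) + (-2)(0.48) + (-1)(0.2) + (0)(0.08) + (1)(0.08) + (5)(0.04) = -1.36
E[Y²] = (-4)²(0.12) + (-2)²(0.48) + (-1)²(0.2) + (0)²(0.08) + (1)²(0.08) + (5)²(0.04) = 5.12
Var(Y) = E[Y²] − (E[Y])² = 5.12 − (-1.36)² = 3.2704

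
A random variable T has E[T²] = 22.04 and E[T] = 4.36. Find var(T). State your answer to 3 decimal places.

3.030

var(T) = 22.04 − (4.36)² = 3.0304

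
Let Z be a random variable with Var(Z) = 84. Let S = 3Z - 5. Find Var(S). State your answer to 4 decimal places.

Var(3Z - 5) = (3)²·Var(Z) = 9·84 = 756

756.0000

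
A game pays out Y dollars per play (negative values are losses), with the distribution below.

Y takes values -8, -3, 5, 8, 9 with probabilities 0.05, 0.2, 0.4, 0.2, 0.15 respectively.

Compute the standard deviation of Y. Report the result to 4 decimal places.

4.9343

E[Y] = (-8)(0.05) + (-3)(0.2) + (5)(0.4) + (8)(0.2) + (9)(0.15) = 3.95
E[Y²] = (-8)²(0.05) + (-3)²(0.2) + (5)²(0.4) + (8)²(0.2) + (9)²(0.15) = 39.95
Var(Y) = E[Y²] − (E[Y])² = 39.95 − (3.95)² = 24.3475
sd(Y) = √24.3475 ≈ 4.9343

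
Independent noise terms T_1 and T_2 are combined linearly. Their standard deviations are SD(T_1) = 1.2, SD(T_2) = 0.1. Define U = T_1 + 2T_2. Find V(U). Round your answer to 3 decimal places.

V(T_1) = 1.44, V(T_2) = 0.01
By independence, V(U) = (1)²V(T_1) + (2)²V(T_2)
= (1)²·1.44 + (2)²·0.01 = 1.48

1.480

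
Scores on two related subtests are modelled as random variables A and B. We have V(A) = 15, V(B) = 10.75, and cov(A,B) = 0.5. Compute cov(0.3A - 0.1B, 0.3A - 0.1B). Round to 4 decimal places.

1.4275

cov(0.3A - 0.1B, 0.3A - 0.1B) = (0.3)(0.3)V(A) + (-0.1)(-0.1)V(B) + [(0.3)(-0.1) + (-0.1)(0.3)]cov(A,B)
= 0.09·15 + 0.01·10.75 + -0.06·0.5 = 1.4275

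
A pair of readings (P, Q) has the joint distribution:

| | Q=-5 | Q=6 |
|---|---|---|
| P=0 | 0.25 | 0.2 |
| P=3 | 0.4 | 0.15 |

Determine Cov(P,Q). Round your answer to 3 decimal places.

-1.403

E[P] = 1.65,  E[Q] = -1.15
E[PQ] = -3.3
Cov(P,Q) = E[PQ] − E[P]E[Q] = -3.3 − (1.65)(-1.15) = -1.4025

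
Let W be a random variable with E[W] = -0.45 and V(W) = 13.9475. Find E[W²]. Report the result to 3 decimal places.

E[W²] = V(W) + (E[W])² = 13.9475 + (-0.45)² = 14.15

14.150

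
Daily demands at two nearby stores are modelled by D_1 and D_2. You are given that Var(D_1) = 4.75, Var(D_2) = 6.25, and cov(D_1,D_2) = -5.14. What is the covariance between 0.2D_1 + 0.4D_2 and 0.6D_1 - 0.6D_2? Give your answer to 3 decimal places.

cov(0.2D_1 + 0.4D_2, 0.6D_1 - 0.6D_2) = (0.2)(0.6)Var(D_1) + (0.4)(-0.6)Var(D_2) + [(0.2)(-0.6) + (0.4)(0.6)]cov(D_1,D_2)
= 0.12·4.75 + -0.24·6.25 + 0.12·-5.14 = -1.5468

-1.547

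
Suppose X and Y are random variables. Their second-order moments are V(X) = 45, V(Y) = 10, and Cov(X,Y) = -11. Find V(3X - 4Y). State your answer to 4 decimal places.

V(3X - 4Y) = (3)²·V(X) + (-4)²·V(Y) + 2·(3)·(-4)·Cov(X,Y)
= 9·45 + 16·10 + -24·-11 = 829

829.0000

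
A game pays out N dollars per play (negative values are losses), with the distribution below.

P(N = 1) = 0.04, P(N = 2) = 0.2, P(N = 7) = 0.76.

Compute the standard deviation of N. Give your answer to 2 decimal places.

2.21

E[N] = (1)(0.04) + (2)(0.2) + (7)(0.76) = 5.76
E[N²] = (1)²(0.04) + (2)²(0.2) + (7)²(0.76) = 38.08
Var(N) = E[N²] − (E[N])² = 38.08 − (5.76)² = 4.9024
sd(N) = √4.9024 ≈ 2.21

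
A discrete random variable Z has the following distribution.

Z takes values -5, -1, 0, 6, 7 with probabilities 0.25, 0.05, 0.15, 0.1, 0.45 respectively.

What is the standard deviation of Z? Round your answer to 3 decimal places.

E[Z] = (-5)(0.25) + (-1)(0.05) + (0)(0.15) + (6)(0.1) + (7)(0.45) = 2.45
E[Z²] = (-5)²(0.25) + (-1)²(0.05) + (0)²(0.15) + (6)²(0.1) + (7)²(0.45) = 31.95
Var(Z) = E[Z²] − (E[Z])² = 31.95 − (2.45)² = 25.9475
σ(Z) = √25.9475 ≈ 5.094

5.094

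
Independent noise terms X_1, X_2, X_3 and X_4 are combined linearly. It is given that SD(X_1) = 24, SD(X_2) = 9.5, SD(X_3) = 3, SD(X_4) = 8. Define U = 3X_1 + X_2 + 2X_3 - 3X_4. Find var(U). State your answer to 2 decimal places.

5886.25

var(X_1) = 576, var(X_2) = 90.25, var(X_3) = 9, var(X_4) = 64
By independence, var(U) = (3)²var(X_1) + (1)²var(X_2) + (2)²var(X_3) + (-3)²var(X_4)
= (3)²·576 + (1)²·90.25 + (2)²·9 + (-3)²·64 = 5886.25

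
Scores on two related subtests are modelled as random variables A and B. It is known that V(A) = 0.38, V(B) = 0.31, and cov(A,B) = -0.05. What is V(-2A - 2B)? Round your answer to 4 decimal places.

2.3600

V(-2A - 2B) = (-2)²·V(A) + (-2)²·V(B) + 2·(-2)·(-2)·cov(A,B)
= 4·0.38 + 4·0.31 + 8·-0.05 = 2.36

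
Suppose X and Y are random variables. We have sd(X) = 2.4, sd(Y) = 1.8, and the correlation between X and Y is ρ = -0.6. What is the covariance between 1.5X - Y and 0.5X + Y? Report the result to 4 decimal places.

var(X) = (2.4)² = 5.76;  var(Y) = (1.8)² = 3.24
Cov(X,Y) = ρ·sd(X)·sd(Y) = -0.6·2.4·1.8 = -2.592
Cov(1.5X - Y, 0.5X + Y) = (1.5)(0.5)var(X) + (-1)(1)var(Y) + [(1.5)(1) + (-1)(0.5)]Cov(X,Y)
= 0.75·5.76 + -1·3.24 + 1·-2.592 = -1.512

-1.5120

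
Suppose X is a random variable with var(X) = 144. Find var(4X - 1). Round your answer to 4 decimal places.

2304.0000

var(4X - 1) = (4)²·var(X) = 16·144 = 2304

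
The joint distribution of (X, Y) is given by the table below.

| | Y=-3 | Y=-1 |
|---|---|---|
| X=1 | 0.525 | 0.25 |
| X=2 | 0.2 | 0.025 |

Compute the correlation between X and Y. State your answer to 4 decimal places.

E[X] = 1.225,  E[Y] = -2.45
E[XY] = -3.075
Cov(X,Y) = E[XY] − E[X]E[Y] = -3.075 − (1.225)(-2.45) = -0.07375
V(X) = 0.174375,  V(Y) = 0.7975
ρ = -0.07375 / √(0.174375·0.7975) ≈ -0.1978

-0.1978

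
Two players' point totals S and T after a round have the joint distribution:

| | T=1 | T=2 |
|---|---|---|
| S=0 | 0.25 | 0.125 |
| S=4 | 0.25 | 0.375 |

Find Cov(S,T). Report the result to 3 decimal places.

0.250

E[S] = 2.5,  E[T] = 1.5
E[ST] = 4
Cov(S,T) = E[ST] − E[S]E[T] = 4 − (2.5)(1.5) = 0.25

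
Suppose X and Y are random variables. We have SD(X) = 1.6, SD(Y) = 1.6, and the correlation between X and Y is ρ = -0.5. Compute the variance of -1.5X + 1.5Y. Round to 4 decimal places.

17.2800

var(X) = (1.6)² = 2.56;  var(Y) = (1.6)² = 2.56
Cov(X,Y) = ρ·SD(X)·SD(Y) = -0.5·1.6·1.6 = -1.28
var(-1.5X + 1.5Y) = (-1.5)²·var(X) + (1.5)²·var(Y) + 2·(-1.5)·(1.5)·Cov(X,Y)
= 2.25·2.56 + 2.25·2.56 + -4.5·-1.28 = 17.28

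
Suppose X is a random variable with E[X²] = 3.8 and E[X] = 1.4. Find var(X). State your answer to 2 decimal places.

1.84

var(X) = 3.8 − (1.4)² = 1.84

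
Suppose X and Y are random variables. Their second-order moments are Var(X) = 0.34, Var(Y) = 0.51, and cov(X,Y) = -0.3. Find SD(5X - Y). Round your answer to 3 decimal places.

Var(5X - Y) = (5)²·Var(X) + (-1)²·Var(Y) + 2·(5)·(-1)·cov(X,Y)
= 25·0.34 + 1·0.51 + -10·-0.3 = 12.01
SD(5X - Y) = √12.01 ≈ 3.466

3.466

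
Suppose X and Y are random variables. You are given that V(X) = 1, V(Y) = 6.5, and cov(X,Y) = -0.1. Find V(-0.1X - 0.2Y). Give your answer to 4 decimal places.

V(-0.1X - 0.2Y) = (-0.1)²·V(X) + (-0.2)²·V(Y) + 2·(-0.1)·(-0.2)·cov(X,Y)
= 0.01·1 + 0.04·6.5 + 0.04·-0.1 = 0.266

0.2660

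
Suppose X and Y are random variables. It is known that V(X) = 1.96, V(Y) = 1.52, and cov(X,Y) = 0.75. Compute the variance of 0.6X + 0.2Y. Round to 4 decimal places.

0.9464

V(0.6X + 0.2Y) = (0.6)²·V(X) + (0.2)²·V(Y) + 2·(0.6)·(0.2)·cov(X,Y)
= 0.36·1.96 + 0.04·1.52 + 0.24·0.75 = 0.9464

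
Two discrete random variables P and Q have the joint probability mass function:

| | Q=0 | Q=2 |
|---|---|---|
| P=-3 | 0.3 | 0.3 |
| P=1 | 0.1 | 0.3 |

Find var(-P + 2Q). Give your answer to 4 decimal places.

E[P] = -1.4,  E[Q] = 1.2,  E[PQ] = -1.2
var(P) = 5.8 − (-1.4)² = 3.84;  var(Q) = 2.4 − (1.2)² = 0.96
Cov(P,Q) = -1.2 − (-1.4)(1.2) = 0.48
var(-P + 2Q) = (-1)²·3.84 + (2)²·0.96 + 2·(-1)·(2)·0.48 = 5.76

5.7600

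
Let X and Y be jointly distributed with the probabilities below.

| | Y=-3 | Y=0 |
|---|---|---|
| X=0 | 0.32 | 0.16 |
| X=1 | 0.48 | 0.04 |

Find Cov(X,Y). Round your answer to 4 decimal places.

E[X] = 0.52,  E[Y] = -2.4
E[XY] = -1.44
Cov(X,Y) = E[XY] − E[X]E[Y] = -1.44 − (0.52)(-2.4) = -0.192

-0.1920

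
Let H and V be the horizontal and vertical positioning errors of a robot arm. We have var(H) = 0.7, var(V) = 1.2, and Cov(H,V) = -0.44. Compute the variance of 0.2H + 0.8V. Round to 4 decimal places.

0.6552

var(0.2H + 0.8V) = (0.2)²·var(H) + (0.8)²·var(V) + 2·(0.2)·(0.8)·Cov(H,V)
= 0.04·0.7 + 0.64·1.2 + 0.32·-0.44 = 0.6552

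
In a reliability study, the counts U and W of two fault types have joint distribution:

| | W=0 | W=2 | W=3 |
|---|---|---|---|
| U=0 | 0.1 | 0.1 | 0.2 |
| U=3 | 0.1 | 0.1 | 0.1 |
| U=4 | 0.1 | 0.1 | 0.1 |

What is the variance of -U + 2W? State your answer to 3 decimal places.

10.450

E[U] = 2.1,  E[W] = 1.8,  E[UW] = 3.5
Var(U) = 7.5 − (2.1)² = 3.09;  Var(W) = 4.8 − (1.8)² = 1.56
Cov(U,W) = 3.5 − (2.1)(1.8) = -0.28
Var(-U + 2W) = (-1)²·3.09 + (2)²·1.56 + 2·(-1)·(2)·-0.28 = 10.45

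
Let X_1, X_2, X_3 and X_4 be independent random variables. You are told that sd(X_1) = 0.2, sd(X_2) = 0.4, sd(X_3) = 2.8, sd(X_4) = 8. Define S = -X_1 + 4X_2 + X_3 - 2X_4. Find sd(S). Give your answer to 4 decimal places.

16.3230

Var(X_1) = 0.04, Var(X_2) = 0.16, Var(X_3) = 7.84, Var(X_4) = 64
By independence, Var(S) = (-1)²Var(X_1) + (4)²Var(X_2) + (1)²Var(X_3) + (-2)²Var(X_4)
= (-1)²·0.04 + (4)²·0.16 + (1)²·7.84 + (-2)²·64 = 266.44
sd(S) = √266.44 ≈ 16.3230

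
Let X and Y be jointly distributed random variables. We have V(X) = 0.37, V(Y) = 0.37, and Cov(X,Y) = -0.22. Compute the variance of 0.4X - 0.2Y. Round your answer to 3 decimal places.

V(0.4X - 0.2Y) = (0.4)²·V(X) + (-0.2)²·V(Y) + 2·(0.4)·(-0.2)·Cov(X,Y)
= 0.16·0.37 + 0.04·0.37 + -0.16·-0.22 = 0.1092

0.109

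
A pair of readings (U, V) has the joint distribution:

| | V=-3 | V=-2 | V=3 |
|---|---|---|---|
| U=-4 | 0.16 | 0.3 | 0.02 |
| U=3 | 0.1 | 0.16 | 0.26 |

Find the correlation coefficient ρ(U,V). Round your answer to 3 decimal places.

E[U] = -0.36,  E[V] = -0.86
E[UV] = 4.56
Cov(U,V) = E[UV] − E[U]E[V] = 4.56 − (-0.36)(-0.86) = 4.2504
var(U) = 12.2304,  var(V) = 5.9604
ρ = 4.2504 / √(12.2304·5.9604) ≈ 0.498

0.498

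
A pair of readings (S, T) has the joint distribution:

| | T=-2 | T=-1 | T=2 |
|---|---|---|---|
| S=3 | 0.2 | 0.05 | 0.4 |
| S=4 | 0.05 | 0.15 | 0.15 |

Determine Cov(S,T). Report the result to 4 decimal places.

-0.0900

E[S] = 3.35,  E[T] = 0.4
E[ST] = 1.25
Cov(S,T) = E[ST] − E[S]E[T] = 1.25 − (3.35)(0.4) = -0.09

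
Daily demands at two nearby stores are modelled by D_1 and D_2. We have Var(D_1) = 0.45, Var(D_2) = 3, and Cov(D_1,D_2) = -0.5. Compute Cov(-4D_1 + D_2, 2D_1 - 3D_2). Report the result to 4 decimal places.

Cov(-4D_1 + D_2, 2D_1 - 3D_2) = (-4)(2)Var(D_1) + (1)(-3)Var(D_2) + [(-4)(-3) + (1)(2)]Cov(D_1,D_2)
= -8·0.45 + -3·3 + 14·-0.5 = -19.6

-19.6000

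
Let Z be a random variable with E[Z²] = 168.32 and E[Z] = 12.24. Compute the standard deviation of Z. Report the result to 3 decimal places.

var(Z) = 168.32 − (12.24)² = 18.5024
sd(Z) = √18.5024 ≈ 4.301

4.301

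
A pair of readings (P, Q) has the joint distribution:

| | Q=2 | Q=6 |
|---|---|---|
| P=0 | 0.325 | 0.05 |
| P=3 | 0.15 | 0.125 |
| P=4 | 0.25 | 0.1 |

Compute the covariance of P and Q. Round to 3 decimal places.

0.653

E[P] = 2.225,  E[Q] = 3.1
E[PQ] = 7.55
Cov(P,Q) = E[PQ] − E[P]E[Q] = 7.55 − (2.225)(3.1) = 0.6525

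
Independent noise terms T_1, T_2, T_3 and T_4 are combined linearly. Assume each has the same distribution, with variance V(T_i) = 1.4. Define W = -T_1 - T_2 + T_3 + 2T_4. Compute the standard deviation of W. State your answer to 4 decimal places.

By independence, V(W) = (-1)²V(T_1) + (-1)²V(T_2) + (1)²V(T_3) + (2)²V(T_4)
= (-1)²·1.4 + (-1)²·1.4 + (1)²·1.4 + (2)²·1.4 = 9.8
σ(W) = √9.8 ≈ 3.1305

3.1305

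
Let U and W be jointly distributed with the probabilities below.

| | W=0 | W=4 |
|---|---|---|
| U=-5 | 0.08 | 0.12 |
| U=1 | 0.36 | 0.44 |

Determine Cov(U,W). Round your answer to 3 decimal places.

E[U] = -0.2,  E[W] = 2.24
E[UW] = -0.64
Cov(U,W) = E[UW] − E[U]E[W] = -0.64 − (-0.2)(2.24) = -0.192

-0.192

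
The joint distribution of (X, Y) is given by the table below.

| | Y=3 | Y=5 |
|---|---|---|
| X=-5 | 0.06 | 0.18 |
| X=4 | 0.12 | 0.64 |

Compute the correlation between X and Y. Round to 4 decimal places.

0.1024

E[X] = 1.84,  E[Y] = 4.64
E[XY] = 8.84
cov(X,Y) = E[XY] − E[X]E[Y] = 8.84 − (1.84)(4.64) = 0.3024
V(X) = 14.7744,  V(Y) = 0.5904
ρ = 0.3024 / √(14.7744·0.5904) ≈ 0.1024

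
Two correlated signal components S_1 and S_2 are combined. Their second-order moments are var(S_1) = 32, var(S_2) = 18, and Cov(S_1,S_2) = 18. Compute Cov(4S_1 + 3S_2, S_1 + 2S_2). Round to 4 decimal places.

Cov(4S_1 + 3S_2, S_1 + 2S_2) = (4)(1)var(S_1) + (3)(2)var(S_2) + [(4)(2) + (3)(1)]Cov(S_1,S_2)
= 4·32 + 6·18 + 11·18 = 434

434.0000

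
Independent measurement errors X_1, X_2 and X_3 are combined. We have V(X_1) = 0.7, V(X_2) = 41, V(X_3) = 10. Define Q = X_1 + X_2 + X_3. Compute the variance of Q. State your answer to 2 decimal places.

By independence, V(Q) = (1)²V(X_1) + (1)²V(X_2) + (1)²V(X_3)
= (1)²·0.7 + (1)²·41 + (1)²·10 = 51.7

51.70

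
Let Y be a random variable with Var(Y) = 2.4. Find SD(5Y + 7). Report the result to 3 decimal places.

Var(5Y + 7) = (5)²·2.4 = 60
SD(5Y + 7) = √60 ≈ 7.746

7.746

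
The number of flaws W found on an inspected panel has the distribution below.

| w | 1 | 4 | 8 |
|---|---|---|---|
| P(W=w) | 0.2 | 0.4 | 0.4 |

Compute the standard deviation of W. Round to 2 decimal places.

2.68

E[W] = (1)(0.2) + (4)(0.4) + (8)(0.4) = 5
E[W²] = (1)²(0.2) + (4)²(0.4) + (8)²(0.4) = 32.2
Var(W) = E[W²] − (E[W])² = 32.2 − (5)² = 7.2
sd(W) = √7.2 ≈ 2.68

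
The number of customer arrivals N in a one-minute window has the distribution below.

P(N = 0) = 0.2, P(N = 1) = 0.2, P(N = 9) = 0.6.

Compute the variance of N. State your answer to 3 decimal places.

17.440

E[N] = (0)(0.2) + (1)(0.2) + (9)(0.6) = 5.6
E[N²] = (0)²(0.2) + (1)²(0.2) + (9)²(0.6) = 48.8
var(N) = E[N²] − (E[N])² = 48.8 − (5.6)² = 17.44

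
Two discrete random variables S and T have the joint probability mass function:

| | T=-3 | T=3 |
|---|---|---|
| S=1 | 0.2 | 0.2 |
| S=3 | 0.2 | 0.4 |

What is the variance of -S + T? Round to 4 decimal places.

E[S] = 2.2,  E[T] = 0.6,  E[ST] = 1.8
Var(S) = 5.8 − (2.2)² = 0.96;  Var(T) = 9 − (0.6)² = 8.64
Cov(S,T) = 1.8 − (2.2)(0.6) = 0.48
Var(-S + T) = (-1)²·0.96 + (1)²·8.64 + 2·(-1)·(1)·0.48 = 8.64

8.6400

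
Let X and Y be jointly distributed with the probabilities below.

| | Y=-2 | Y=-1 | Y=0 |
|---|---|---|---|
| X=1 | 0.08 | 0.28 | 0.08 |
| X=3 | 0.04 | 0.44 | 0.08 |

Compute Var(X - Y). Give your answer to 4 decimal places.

1.1936

E[X] = 2.12,  E[Y] = -0.96,  E[XY] = -2
Var(X) = 5.48 − (2.12)² = 0.9856;  Var(Y) = 1.2 − (-0.96)² = 0.2784
cov(X,Y) = -2 − (2.12)(-0.96) = 0.0352
Var(X - Y) = (1)²·0.9856 + (-1)²·0.2784 + 2·(1)·(-1)·0.0352 = 1.1936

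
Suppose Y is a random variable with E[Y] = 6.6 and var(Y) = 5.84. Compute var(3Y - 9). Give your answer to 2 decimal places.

var(3Y - 9) = (3)²·var(Y) = 9·5.84 = 52.56

52.56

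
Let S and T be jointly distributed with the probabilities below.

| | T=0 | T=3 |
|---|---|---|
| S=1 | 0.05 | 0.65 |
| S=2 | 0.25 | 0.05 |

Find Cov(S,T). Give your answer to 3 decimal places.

E[S] = 1.3,  E[T] = 2.1
E[ST] = 2.25
Cov(S,T) = E[ST] − E[S]E[T] = 2.25 − (1.3)(2.1) = -0.48

-0.480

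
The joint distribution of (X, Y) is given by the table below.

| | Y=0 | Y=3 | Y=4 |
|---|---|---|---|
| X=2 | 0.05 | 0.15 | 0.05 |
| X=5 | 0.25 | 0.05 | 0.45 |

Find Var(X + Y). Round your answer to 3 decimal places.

4.728

E[X] = 4.25,  E[Y] = 2.6,  E[XY] = 11.05
Var(X) = 19.75 − (4.25)² = 1.6875;  Var(Y) = 9.8 − (2.6)² = 3.04
Cov(X,Y) = 11.05 − (4.25)(2.6) = 0
Var(X + Y) = (1)²·1.6875 + (1)²·3.04 + 2·(1)·(1)·0 = 4.7275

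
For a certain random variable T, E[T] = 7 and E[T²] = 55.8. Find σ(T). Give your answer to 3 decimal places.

2.608

V(T) = 55.8 − (7)² = 6.8
σ(T) = √6.8 ≈ 2.608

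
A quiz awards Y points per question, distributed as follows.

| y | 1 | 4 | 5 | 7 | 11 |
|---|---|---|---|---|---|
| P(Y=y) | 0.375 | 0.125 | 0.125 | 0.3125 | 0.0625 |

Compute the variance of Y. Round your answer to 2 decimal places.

E[Y] = (1)(0.375) + (4)(0.125) + (5)(0.125) + (7)(0.3125) + (11)(0.0625) = 4.375
E[Y²] = (1)²(0.375) + (4)²(0.125) + (5)²(0.125) + (7)²(0.3125) + (11)²(0.0625) = 28.375
V(Y) = E[Y²] − (E[Y])² = 28.375 − (4.375)² = 9.234375

9.23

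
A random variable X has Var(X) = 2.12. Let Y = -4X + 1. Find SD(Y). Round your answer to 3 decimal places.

Var(-4X + 1) = (-4)²·2.12 = 33.92
SD(Y) = √33.92 ≈ 5.824

5.824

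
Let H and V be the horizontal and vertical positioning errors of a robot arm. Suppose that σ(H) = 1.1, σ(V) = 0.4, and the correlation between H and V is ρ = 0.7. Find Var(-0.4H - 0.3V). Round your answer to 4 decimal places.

Var(H) = (1.1)² = 1.21;  Var(V) = (0.4)² = 0.16
Cov(H,V) = ρ·σ(H)·σ(V) = 0.7·1.1·0.4 = 0.308
Var(-0.4H - 0.3V) = (-0.4)²·Var(H) + (-0.3)²·Var(V) + 2·(-0.4)·(-0.3)·Cov(H,V)
= 0.16·1.21 + 0.09·0.16 + 0.24·0.308 = 0.28192

0.2819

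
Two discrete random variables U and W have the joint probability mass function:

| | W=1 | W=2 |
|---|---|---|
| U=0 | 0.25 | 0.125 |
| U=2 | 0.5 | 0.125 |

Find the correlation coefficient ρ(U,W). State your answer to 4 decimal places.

-0.1491

E[U] = 1.25,  E[W] = 1.25
E[UW] = 1.5
Cov(U,W) = E[UW] − E[U]E[W] = 1.5 − (1.25)(1.25) = -0.0625
Var(U) = 0.9375,  Var(W) = 0.1875
ρ = -0.0625 / √(0.9375·0.1875) ≈ -0.1491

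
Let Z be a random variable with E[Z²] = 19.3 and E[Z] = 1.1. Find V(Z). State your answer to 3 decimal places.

V(Z) = 19.3 − (1.1)² = 18.09

18.090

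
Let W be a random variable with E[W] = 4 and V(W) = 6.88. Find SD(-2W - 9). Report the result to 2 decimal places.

5.25

V(-2W - 9) = (-2)²·6.88 = 27.52
SD(-2W - 9) = √27.52 ≈ 5.25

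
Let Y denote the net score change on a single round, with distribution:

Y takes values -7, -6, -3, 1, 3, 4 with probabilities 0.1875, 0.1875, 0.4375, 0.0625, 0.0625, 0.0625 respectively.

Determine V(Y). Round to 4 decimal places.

E[Y] = (-7)(0.1875) + (-6)(0.1875) + (-3)(0.4375) + (1)(0.0625) + (3)(0.0625) + (4)(0.0625) = -3.25
E[Y²] = (-7)²(0.1875) + (-6)²(0.1875) + (-3)²(0.4375) + (1)²(0.0625) + (3)²(0.0625) + (4)²(0.0625) = 21.5
V(Y) = E[Y²] − (E[Y])² = 21.5 − (-3.25)² = 10.9375

10.9375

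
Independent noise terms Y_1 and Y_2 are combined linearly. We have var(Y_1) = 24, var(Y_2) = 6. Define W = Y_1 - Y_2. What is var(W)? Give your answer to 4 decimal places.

30.0000

By independence, var(W) = (1)²var(Y_1) + (-1)²var(Y_2)
= (1)²·24 + (-1)²·6 = 30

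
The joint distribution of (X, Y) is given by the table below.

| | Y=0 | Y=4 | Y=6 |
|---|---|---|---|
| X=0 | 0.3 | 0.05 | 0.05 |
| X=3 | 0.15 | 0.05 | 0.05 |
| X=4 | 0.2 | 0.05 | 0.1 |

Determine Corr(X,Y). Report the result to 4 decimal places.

E[X] = 2.15,  E[Y] = 1.8
E[XY] = 4.7
cov(X,Y) = E[XY] − E[X]E[Y] = 4.7 − (2.15)(1.8) = 0.83
V(X) = 3.2275,  V(Y) = 6.36
ρ = 0.83 / √(3.2275·6.36) ≈ 0.1832

0.1832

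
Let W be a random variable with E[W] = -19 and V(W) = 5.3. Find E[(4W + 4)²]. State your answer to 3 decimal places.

E[4W + 4] = 4·-19 + 4 = -72
V(4W + 4) = (4)²·5.3 = 84.8
E[(4W + 4)²] = V((4W + 4)) + (E[(4W + 4)])² = 84.8 + (-72)² = 5268.8

5268.800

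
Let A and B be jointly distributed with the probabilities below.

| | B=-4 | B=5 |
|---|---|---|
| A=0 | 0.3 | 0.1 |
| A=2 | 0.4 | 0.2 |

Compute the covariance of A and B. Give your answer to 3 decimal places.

E[A] = 1.2,  E[B] = -1.3
E[AB] = -1.2
cov(A,B) = E[AB] − E[A]E[B] = -1.2 − (1.2)(-1.3) = 0.36

0.360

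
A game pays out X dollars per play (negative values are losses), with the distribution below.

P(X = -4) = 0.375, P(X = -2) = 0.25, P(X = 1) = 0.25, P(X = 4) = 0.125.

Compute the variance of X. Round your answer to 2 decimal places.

E[X] = (-4)(0.375) + (-2)(0.25) + (1)(0.25) + (4)(0.125) = -1.25
E[X²] = (-4)²(0.375) + (-2)²(0.25) + (1)²(0.25) + (4)²(0.125) = 9.25
Var(X) = E[X²] − (E[X])² = 9.25 − (-1.25)² = 7.6875

7.69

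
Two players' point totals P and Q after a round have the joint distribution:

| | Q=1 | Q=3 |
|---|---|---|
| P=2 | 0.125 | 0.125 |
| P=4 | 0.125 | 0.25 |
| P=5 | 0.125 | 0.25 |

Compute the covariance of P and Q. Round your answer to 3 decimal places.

0.156

E[P] = 3.875,  E[Q] = 2.25
E[PQ] = 8.875
Cov(P,Q) = E[PQ] − E[P]E[Q] = 8.875 − (3.875)(2.25) = 0.15625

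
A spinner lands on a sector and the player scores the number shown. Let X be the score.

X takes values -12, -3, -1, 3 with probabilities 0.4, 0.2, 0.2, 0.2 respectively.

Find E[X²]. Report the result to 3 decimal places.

61.400

E[X²] = (-12)²(0.4) + (-3)²(0.2) + (-1)²(0.2) + (3)²(0.2) = 61.4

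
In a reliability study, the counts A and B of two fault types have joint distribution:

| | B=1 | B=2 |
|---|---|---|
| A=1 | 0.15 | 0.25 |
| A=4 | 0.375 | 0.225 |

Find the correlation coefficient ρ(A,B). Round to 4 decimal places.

-0.2453

E[A] = 2.8,  E[B] = 1.475
E[AB] = 3.95
Cov(A,B) = E[AB] − E[A]E[B] = 3.95 − (2.8)(1.475) = -0.18
V(A) = 2.16,  V(B) = 0.249375
ρ = -0.18 / √(2.16·0.249375) ≈ -0.2453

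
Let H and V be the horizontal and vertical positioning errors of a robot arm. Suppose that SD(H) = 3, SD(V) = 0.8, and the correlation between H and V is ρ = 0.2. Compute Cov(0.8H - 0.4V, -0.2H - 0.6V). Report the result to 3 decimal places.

Var(H) = (3)² = 9;  Var(V) = (0.8)² = 0.64
Cov(H,V) = ρ·SD(H)·SD(V) = 0.2·3·0.8 = 0.48
Cov(0.8H - 0.4V, -0.2H - 0.6V) = (0.8)(-0.2)Var(H) + (-0.4)(-0.6)Var(V) + [(0.8)(-0.6) + (-0.4)(-0.2)]Cov(H,V)
= -0.16·9 + 0.24·0.64 + -0.4·0.48 = -1.4784

-1.478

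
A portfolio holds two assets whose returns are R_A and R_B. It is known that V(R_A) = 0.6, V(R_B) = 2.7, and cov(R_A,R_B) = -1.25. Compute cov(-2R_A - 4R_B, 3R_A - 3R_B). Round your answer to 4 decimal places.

cov(-2R_A - 4R_B, 3R_A - 3R_B) = (-2)(3)V(R_A) + (-4)(-3)V(R_B) + [(-2)(-3) + (-4)(3)]cov(R_A,R_B)
= -6·0.6 + 12·2.7 + -6·-1.25 = 36.3

36.3000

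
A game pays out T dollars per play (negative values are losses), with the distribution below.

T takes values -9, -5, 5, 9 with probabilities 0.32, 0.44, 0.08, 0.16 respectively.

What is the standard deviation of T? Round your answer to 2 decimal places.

6.43

E[T] = (-9)(0.32) + (-5)(0.44) + (5)(0.08) + (9)(0.16) = -3.24
E[T²] = (-9)²(0.32) + (-5)²(0.44) + (5)²(0.08) + (9)²(0.16) = 51.88
Var(T) = E[T²] − (E[T])² = 51.88 − (-3.24)² = 41.3824
σ(T) = √41.3824 ≈ 6.43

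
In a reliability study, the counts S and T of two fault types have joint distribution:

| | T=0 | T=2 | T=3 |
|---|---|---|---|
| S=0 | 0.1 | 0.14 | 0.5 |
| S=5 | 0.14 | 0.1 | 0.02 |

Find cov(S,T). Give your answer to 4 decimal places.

E[S] = 1.3,  E[T] = 2.04
E[ST] = 1.3
cov(S,T) = E[ST] − E[S]E[T] = 1.3 − (1.3)(2.04) = -1.352

-1.3520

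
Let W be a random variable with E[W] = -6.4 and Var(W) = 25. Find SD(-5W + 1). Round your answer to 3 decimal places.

Var(-5W + 1) = (-5)²·25 = 625
SD(-5W + 1) = √625 ≈ 25.000

25.000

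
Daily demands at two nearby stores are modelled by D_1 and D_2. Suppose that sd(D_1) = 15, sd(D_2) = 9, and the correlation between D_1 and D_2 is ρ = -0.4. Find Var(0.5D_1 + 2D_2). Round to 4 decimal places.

272.2500

Var(D_1) = (15)² = 225;  Var(D_2) = (9)² = 81
Cov(D_1,D_2) = ρ·sd(D_1)·sd(D_2) = -0.4·15·9 = -54
Var(0.5D_1 + 2D_2) = (0.5)²·Var(D_1) + (2)²·Var(D_2) + 2·(0.5)·(2)·Cov(D_1,D_2)
= 0.25·225 + 4·81 + 2·-54 = 272.25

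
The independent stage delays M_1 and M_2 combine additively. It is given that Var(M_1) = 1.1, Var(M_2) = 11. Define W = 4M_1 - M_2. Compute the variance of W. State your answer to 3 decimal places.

28.600

By independence, Var(W) = (4)²Var(M_1) + (-1)²Var(M_2)
= (4)²·1.1 + (-1)²·11 = 28.6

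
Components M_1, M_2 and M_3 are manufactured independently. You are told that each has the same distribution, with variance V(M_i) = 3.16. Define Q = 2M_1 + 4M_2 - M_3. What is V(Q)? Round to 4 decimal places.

By independence, V(Q) = (2)²V(M_1) + (4)²V(M_2) + (-1)²V(M_3)
= (2)²·3.16 + (4)²·3.16 + (-1)²·3.16 = 66.36

66.3600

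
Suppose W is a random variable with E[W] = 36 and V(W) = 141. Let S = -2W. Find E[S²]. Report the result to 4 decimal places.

E[-2W] = -2·36 = -72
V(-2W) = (-2)²·141 = 564
E[S²] = V(S) + (E[S])² = 564 + (-72)² = 5748

5748.0000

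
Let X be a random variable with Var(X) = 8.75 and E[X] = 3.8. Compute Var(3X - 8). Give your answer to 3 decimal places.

Var(3X - 8) = (3)²·Var(X) = 9·8.75 = 78.75

78.750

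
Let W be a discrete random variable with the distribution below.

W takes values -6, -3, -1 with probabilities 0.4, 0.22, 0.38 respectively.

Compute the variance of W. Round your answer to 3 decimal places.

4.926

E[W] = (-6)(0.4) + (-3)(0.22) + (-1)(0.38) = -3.44
E[W²] = (-6)²(0.4) + (-3)²(0.22) + (-1)²(0.38) = 16.76
V(W) = E[W²] − (E[W])² = 16.76 − (-3.44)² = 4.9264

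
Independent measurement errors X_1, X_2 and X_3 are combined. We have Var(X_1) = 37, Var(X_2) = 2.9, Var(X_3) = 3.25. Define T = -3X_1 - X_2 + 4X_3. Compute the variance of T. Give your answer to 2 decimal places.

387.90

By independence, Var(T) = (-3)²Var(X_1) + (-1)²Var(X_2) + (4)²Var(X_3)
= (-3)²·37 + (-1)²·2.9 + (4)²·3.25 = 387.9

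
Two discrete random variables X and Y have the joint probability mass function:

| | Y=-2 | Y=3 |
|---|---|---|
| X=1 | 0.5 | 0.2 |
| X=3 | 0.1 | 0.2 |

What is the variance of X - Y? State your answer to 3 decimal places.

E[X] = 1.6,  E[Y] = 0,  E[XY] = 0.8
Var(X) = 3.4 − (1.6)² = 0.84;  Var(Y) = 6 − (0)² = 6
cov(X,Y) = 0.8 − (1.6)(0) = 0.8
Var(X - Y) = (1)²·0.84 + (-1)²·6 + 2·(1)·(-1)·0.8 = 5.24

5.240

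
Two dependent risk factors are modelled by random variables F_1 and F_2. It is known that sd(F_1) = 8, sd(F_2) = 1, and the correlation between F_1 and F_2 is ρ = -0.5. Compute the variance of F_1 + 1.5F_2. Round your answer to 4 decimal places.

V(F_1) = (8)² = 64;  V(F_2) = (1)² = 1
Cov(F_1,F_2) = ρ·sd(F_1)·sd(F_2) = -0.5·8·1 = -4
V(F_1 + 1.5F_2) = (1)²·V(F_1) + (1.5)²·V(F_2) + 2·(1)·(1.5)·Cov(F_1,F_2)
= 1·64 + 2.25·1 + 3·-4 = 54.25

54.2500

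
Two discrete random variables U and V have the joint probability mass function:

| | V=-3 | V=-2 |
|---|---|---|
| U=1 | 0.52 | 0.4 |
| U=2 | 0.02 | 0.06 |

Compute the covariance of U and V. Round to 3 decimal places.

0.023

E[U] = 1.08,  E[V] = -2.54
E[UV] = -2.72
cov(U,V) = E[UV] − E[U]E[V] = -2.72 − (1.08)(-2.54) = 0.0232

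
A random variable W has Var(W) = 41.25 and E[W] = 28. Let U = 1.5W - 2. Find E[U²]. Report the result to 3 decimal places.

E[1.5W - 2] = 1.5·28 − 2 = 40
Var(1.5W - 2) = (1.5)²·41.25 = 92.8125
E[U²] = Var(U) + (E[U])² = 92.8125 + (40)² = 1692.8125

1692.813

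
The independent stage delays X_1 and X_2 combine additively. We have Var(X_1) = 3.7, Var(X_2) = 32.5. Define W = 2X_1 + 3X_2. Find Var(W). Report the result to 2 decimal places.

307.30

By independence, Var(W) = (2)²Var(X_1) + (3)²Var(X_2)
= (2)²·3.7 + (3)²·32.5 = 307.3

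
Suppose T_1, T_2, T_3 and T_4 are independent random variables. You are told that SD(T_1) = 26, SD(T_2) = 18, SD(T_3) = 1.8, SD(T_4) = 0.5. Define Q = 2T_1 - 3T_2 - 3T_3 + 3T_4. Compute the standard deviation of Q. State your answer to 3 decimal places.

75.176

V(T_1) = 676, V(T_2) = 324, V(T_3) = 3.24, V(T_4) = 0.25
By independence, V(Q) = (2)²V(T_1) + (-3)²V(T_2) + (-3)²V(T_3) + (3)²V(T_4)
= (2)²·676 + (-3)²·324 + (-3)²·3.24 + (3)²·0.25 = 5651.41
SD(Q) = √5651.41 ≈ 75.176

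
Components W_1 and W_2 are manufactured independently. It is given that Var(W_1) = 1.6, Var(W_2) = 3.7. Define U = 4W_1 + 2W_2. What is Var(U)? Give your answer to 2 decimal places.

By independence, Var(U) = (4)²Var(W_1) + (2)²Var(W_2)
= (4)²·1.6 + (2)²·3.7 = 40.4

40.40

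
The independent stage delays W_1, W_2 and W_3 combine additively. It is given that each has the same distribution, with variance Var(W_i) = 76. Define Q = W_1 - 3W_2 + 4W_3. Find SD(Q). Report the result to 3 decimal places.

By independence, Var(Q) = (1)²Var(W_1) + (-3)²Var(W_2) + (4)²Var(W_3)
= (1)²·76 + (-3)²·76 + (4)²·76 = 1976
SD(Q) = √1976 ≈ 44.452

44.452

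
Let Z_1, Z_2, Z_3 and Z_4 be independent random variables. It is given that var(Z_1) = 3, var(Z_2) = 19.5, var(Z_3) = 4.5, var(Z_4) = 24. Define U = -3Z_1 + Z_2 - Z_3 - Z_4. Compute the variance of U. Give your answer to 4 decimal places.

By independence, var(U) = (-3)²var(Z_1) + (1)²var(Z_2) + (-1)²var(Z_3) + (-1)²var(Z_4)
= (-3)²·3 + (1)²·19.5 + (-1)²·4.5 + (-1)²·24 = 75

75.0000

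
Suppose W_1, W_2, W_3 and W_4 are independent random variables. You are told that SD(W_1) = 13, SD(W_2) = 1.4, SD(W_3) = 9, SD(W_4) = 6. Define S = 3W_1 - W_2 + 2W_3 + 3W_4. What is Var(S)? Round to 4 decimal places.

2170.9600

Var(W_1) = 169, Var(W_2) = 1.96, Var(W_3) = 81, Var(W_4) = 36
By independence, Var(S) = (3)²Var(W_1) + (-1)²Var(W_2) + (2)²Var(W_3) + (3)²Var(W_4)
= (3)²·169 + (-1)²·1.96 + (2)²·81 + (3)²·36 = 2170.96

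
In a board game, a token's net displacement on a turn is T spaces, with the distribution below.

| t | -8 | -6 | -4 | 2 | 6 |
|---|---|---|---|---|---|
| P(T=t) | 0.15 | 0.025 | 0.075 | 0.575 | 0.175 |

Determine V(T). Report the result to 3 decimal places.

19.998

E[T] = (-8)(0.15) + (-6)(0.025) + (-4)(0.075) + (2)(0.575) + (6)(0.175) = 0.55
E[T²] = (-8)²(0.15) + (-6)²(0.025) + (-4)²(0.075) + (2)²(0.575) + (6)²(0.175) = 20.3
V(T) = E[T²] − (E[T])² = 20.3 − (0.55)² = 19.9975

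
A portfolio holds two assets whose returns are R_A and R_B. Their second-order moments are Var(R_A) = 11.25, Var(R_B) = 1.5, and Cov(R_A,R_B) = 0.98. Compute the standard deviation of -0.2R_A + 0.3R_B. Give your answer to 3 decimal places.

Var(-0.2R_A + 0.3R_B) = (-0.2)²·Var(R_A) + (0.3)²·Var(R_B) + 2·(-0.2)·(0.3)·Cov(R_A,R_B)
= 0.04·11.25 + 0.09·1.5 + -0.12·0.98 = 0.4674
σ(-0.2R_A + 0.3R_B) = √0.4674 ≈ 0.684

0.684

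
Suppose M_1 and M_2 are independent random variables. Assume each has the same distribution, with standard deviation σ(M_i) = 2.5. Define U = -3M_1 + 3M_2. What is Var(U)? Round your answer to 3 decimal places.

Var(M_i) = (2.5)² = 6.25
By independence, Var(U) = (-3)²Var(M_1) + (3)²Var(M_2)
= (-3)²·6.25 + (3)²·6.25 = 112.5

112.500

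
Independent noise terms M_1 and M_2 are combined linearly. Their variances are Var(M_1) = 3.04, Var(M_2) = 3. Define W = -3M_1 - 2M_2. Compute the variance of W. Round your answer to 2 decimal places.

By independence, Var(W) = (-3)²Var(M_1) + (-2)²Var(M_2)
= (-3)²·3.04 + (-2)²·3 = 39.36

39.36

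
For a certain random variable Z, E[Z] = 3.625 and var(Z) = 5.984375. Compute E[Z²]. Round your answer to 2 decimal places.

19.13

E[Z²] = var(Z) + (E[Z])² = 5.984375 + (3.625)² = 19.125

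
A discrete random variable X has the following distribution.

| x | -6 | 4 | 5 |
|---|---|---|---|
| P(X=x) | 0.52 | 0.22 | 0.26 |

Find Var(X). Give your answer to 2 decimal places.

E[X] = (-6)(0.52) + (4)(0.22) + (5)(0.26) = -0.94
E[X²] = (-6)²(0.52) + (4)²(0.22) + (5)²(0.26) = 28.74
Var(X) = E[X²] − (E[X])² = 28.74 − (-0.94)² = 27.8564

27.86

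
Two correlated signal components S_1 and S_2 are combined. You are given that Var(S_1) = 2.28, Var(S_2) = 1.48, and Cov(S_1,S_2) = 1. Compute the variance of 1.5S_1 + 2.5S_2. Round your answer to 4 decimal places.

Var(1.5S_1 + 2.5S_2) = (1.5)²·Var(S_1) + (2.5)²·Var(S_2) + 2·(1.5)·(2.5)·Cov(S_1,S_2)
= 2.25·2.28 + 6.25·1.48 + 7.5·1 = 21.88

21.8800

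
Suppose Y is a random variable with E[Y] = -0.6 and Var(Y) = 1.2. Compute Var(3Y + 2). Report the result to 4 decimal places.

Var(3Y + 2) = (3)²·Var(Y) = 9·1.2 = 10.8

10.8000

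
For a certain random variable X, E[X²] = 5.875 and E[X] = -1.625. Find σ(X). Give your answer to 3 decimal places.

1.798

Var(X) = 5.875 − (-1.625)² = 3.234375
σ(X) = √3.234375 ≈ 1.798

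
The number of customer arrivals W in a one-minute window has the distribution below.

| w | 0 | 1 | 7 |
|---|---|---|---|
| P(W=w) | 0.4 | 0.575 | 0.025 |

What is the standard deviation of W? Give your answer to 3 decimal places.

E[W] = (0)(0.4) + (1)(0.575) + (7)(0.025) = 0.75
E[W²] = (0)²(0.4) + (1)²(0.575) + (7)²(0.025) = 1.8
var(W) = E[W²] − (E[W])² = 1.8 − (0.75)² = 1.2375
σ(W) = √1.2375 ≈ 1.112

1.112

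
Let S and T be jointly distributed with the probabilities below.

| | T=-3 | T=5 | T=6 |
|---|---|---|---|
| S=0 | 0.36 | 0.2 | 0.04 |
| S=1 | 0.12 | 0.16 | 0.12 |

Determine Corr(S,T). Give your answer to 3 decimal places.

E[S] = 0.4,  E[T] = 1.32
E[ST] = 1.16
Cov(S,T) = E[ST] − E[S]E[T] = 1.16 − (0.4)(1.32) = 0.632
Var(S) = 0.24,  Var(T) = 17.3376
ρ = 0.632 / √(0.24·17.3376) ≈ 0.310

0.310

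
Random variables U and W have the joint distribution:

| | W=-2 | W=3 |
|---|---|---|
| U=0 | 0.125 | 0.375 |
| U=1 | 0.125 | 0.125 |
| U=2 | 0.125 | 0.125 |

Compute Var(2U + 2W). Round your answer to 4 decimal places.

22.4375

E[U] = 0.75,  E[W] = 1.125,  E[UW] = 0.375
Var(U) = 1.25 − (0.75)² = 0.6875;  Var(W) = 7.125 − (1.125)² = 5.859375
cov(U,W) = 0.375 − (0.75)(1.125) = -0.46875
Var(2U + 2W) = (2)²·0.6875 + (2)²·5.859375 + 2·(2)·(2)·-0.46875 = 22.4375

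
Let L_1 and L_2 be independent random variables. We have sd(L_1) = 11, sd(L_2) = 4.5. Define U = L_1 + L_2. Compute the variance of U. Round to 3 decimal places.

141.250

var(L_1) = 121, var(L_2) = 20.25
By independence, var(U) = (1)²var(L_1) + (1)²var(L_2)
= (1)²·121 + (1)²·20.25 = 141.25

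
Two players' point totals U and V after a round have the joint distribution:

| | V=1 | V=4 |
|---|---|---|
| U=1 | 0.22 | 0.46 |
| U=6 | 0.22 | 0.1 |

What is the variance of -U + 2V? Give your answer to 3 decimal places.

E[U] = 2.6,  E[V] = 2.68,  E[UV] = 5.78
Var(U) = 12.2 − (2.6)² = 5.44;  Var(V) = 9.4 − (2.68)² = 2.2176
Cov(U,V) = 5.78 − (2.6)(2.68) = -1.188
Var(-U + 2V) = (-1)²·5.44 + (2)²·2.2176 + 2·(-1)·(2)·-1.188 = 19.0624

19.062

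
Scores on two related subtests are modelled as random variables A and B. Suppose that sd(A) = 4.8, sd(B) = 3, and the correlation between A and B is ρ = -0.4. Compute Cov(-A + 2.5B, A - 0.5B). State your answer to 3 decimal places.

-51.570

Var(A) = (4.8)² = 23.04;  Var(B) = (3)² = 9
Cov(A,B) = ρ·sd(A)·sd(B) = -0.4·4.8·3 = -5.76
Cov(-A + 2.5B, A - 0.5B) = (-1)(1)Var(A) + (2.5)(-0.5)Var(B) + [(-1)(-0.5) + (2.5)(1)]Cov(A,B)
= -1·23.04 + -1.25·9 + 3·-5.76 = -51.57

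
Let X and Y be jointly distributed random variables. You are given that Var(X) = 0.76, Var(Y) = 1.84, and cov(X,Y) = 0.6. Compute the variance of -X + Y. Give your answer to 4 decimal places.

1.4000

Var(-X + Y) = (-1)²·Var(X) + (1)²·Var(Y) + 2·(-1)·(1)·cov(X,Y)
= 1·0.76 + 1·1.84 + -2·0.6 = 1.4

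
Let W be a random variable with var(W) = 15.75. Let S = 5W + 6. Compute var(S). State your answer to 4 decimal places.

393.7500

var(5W + 6) = (5)²·var(W) = 25·15.75 = 393.75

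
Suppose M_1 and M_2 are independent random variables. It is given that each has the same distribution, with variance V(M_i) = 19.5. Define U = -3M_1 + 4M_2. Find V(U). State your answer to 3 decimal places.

487.500

By independence, V(U) = (-3)²V(M_1) + (4)²V(M_2)
= (-3)²·19.5 + (4)²·19.5 = 487.5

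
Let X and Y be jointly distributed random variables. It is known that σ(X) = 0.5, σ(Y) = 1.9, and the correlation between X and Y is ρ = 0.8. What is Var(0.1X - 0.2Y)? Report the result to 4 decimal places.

0.1165

Var(X) = (0.5)² = 0.25;  Var(Y) = (1.9)² = 3.61
Cov(X,Y) = ρ·σ(X)·σ(Y) = 0.8·0.5·1.9 = 0.76
Var(0.1X - 0.2Y) = (0.1)²·Var(X) + (-0.2)²·Var(Y) + 2·(0.1)·(-0.2)·Cov(X,Y)
= 0.01·0.25 + 0.04·3.61 + -0.04·0.76 = 0.1165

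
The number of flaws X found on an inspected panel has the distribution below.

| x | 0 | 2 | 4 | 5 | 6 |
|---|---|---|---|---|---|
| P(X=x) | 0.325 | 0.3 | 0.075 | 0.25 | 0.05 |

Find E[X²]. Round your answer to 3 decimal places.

10.450

E[X²] = (0)²(0.325) + (2)²(0.3) + (4)²(0.075) + (5)²(0.25) + (6)²(0.05) = 10.45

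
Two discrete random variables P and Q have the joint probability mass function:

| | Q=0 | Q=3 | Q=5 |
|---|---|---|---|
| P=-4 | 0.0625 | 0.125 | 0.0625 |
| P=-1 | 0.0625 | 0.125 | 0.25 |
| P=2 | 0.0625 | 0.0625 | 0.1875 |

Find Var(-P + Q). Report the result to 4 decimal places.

E[P] = -0.8125,  E[Q] = 3.4375,  E[PQ] = -2.125
Var(P) = 5.6875 − (-0.8125)² = 5.02734375;  Var(Q) = 15.3125 − (3.4375)² = 3.49609375
Cov(P,Q) = -2.125 − (-0.8125)(3.4375) = 0.66796875
Var(-P + Q) = (-1)²·5.02734375 + (1)²·3.49609375 + 2·(-1)·(1)·0.66796875 = 7.1875

7.1875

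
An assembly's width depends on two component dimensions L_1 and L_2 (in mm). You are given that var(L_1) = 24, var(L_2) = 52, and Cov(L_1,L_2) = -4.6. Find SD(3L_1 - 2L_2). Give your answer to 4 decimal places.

21.8906

var(3L_1 - 2L_2) = (3)²·var(L_1) + (-2)²·var(L_2) + 2·(3)·(-2)·Cov(L_1,L_2)
= 9·24 + 4·52 + -12·-4.6 = 479.2
SD(3L_1 - 2L_2) = √479.2 ≈ 21.8906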